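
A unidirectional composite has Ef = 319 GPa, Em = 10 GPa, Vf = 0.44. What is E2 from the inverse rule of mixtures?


1/E2 = Vf/Ef + (1-Vf)/Em = 0.44/319 + 0.56/10
E2 = 17.43 GPa

17.43 GPa


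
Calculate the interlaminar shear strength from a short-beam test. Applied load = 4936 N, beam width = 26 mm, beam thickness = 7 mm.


ILSS = 3F/(4bh) = 3*4936/(4*26*7) = 20.34 MPa

20.34 MPa


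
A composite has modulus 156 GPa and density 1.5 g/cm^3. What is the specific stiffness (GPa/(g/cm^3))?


Specific stiffness = E/rho = 156/1.5 = 104.0 GPa/(g/cm^3)

104.0 GPa/(g/cm^3)


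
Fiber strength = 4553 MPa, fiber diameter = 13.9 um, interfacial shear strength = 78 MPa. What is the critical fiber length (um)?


Lc = sigma_f * d / (2 * tau_i) = 4553 * 13.9 / (2 * 78) = 405.7 um

405.7 um


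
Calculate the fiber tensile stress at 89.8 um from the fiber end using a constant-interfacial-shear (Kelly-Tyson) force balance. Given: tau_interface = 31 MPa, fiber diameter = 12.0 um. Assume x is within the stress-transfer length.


Force balance: sigma_f * (pi*d^2/4) = tau * (pi*d) * x  ->  sigma_f = 4 * tau * x / d
sigma_f = 4 * 31 * 89.8 / 12.0 = 927.9 MPa

927.9 MPa


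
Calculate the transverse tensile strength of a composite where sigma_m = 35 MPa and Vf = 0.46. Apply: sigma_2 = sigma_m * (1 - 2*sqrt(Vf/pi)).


factor = 1 - 2*sqrt(0.46/pi) = 0.2347
sigma_2 = 35 * 0.2347 = 8.21 MPa

8.21 MPa


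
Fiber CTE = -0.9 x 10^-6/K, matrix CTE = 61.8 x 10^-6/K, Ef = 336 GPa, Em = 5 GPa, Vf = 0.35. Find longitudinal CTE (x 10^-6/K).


E1 = Ef*Vf + Em*(1-Vf) = 120.85
alpha_1 = (alpha_f*Ef*Vf + alpha_m*Em*(1-Vf))/E1 = 0.79 x 10^-6/K

0.79 x 10^-6/K


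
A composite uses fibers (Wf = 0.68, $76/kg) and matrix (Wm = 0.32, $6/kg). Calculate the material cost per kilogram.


Cost = cost_f*Wf + cost_m*Wm = 76*0.68 + 6*0.32 = $53.6/kg

$53.6/kg


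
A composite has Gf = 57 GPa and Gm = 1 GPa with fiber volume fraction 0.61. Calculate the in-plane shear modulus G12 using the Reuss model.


1/G12 = Vf/Gf + (1-Vf)/Gm = 0.61/57 + 0.39/1
G12 = 2.5 GPa

2.5 GPa


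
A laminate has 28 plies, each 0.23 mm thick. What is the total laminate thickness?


h = n * t_ply = 28 * 0.23 = 6.44 mm

6.44 mm


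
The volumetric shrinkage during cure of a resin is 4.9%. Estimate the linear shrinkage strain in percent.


Linear shrinkage ≈ vol_shrink/3 = 4.9/3 = 1.633%

1.633%


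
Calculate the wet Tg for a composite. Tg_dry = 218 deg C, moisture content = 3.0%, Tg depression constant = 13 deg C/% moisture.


Tg_wet = Tg_dry - k*moisture = 218 - 13*3.0 = 179.0 deg C

179.0 deg C


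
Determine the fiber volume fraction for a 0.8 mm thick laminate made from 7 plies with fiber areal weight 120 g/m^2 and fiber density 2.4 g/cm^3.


Vf = n * FAW / (rho_f * h * 1000) = 7 * 120 / (2.4 * 0.8 * 1000) = 0.4375

0.4375


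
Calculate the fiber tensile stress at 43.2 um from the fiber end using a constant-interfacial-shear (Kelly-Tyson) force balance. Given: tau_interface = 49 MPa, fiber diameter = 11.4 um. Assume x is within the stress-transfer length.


Force balance: sigma_f * (pi*d^2/4) = tau * (pi*d) * x  ->  sigma_f = 4 * tau * x / d
sigma_f = 4 * 49 * 43.2 / 11.4 = 742.7 MPa

742.7 MPa


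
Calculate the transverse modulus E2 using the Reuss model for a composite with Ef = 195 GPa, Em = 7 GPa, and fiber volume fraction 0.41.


1/E2 = Vf/Ef + (1-Vf)/Em = 0.41/195 + 0.59/7
E2 = 11.58 GPa

11.58 GPa


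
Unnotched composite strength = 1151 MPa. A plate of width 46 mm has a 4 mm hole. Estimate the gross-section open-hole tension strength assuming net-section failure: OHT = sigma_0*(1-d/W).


OHT = sigma_0*(1-d/W) = 1151*(1-4/46) = 1050.9 MPa

1050.9 MPa


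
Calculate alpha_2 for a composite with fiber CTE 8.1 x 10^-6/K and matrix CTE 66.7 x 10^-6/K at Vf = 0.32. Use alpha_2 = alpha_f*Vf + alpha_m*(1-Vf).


alpha_2 = alpha_f*Vf + alpha_m*(1-Vf) = 8.1*0.32 + 66.7*0.68 = 47.9 x 10^-6/K

47.9 x 10^-6/K


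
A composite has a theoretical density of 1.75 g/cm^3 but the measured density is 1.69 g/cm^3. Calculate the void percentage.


Void% = (rho_theo - rho_actual)/rho_theo * 100 = (1.75 - 1.69)/1.75 * 100 = 3.43%

3.43%


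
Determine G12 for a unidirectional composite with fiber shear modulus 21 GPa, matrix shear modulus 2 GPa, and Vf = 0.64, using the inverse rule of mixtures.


1/G12 = Vf/Gf + (1-Vf)/Gm = 0.64/21 + 0.36/2
G12 = 4.75 GPa

4.75 GPa


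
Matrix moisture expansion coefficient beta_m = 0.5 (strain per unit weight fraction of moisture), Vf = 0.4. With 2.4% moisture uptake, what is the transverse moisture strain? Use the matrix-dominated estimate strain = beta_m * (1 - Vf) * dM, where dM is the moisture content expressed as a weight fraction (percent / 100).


dM = 2.4/100 = 0.024
strain = beta_m * (1-Vf) * dM = 0.5 * 0.6 * 0.024 = 0.0072

0.0072


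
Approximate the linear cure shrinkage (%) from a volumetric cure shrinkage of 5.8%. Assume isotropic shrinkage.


Linear shrinkage ≈ vol_shrink/3 = 5.8/3 = 1.933%

1.933%


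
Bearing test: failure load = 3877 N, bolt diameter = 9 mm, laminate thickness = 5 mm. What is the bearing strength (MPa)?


sigma_br = F/(d*h) = 3877/(9*5) = 86.2 MPa

86.2 MPa


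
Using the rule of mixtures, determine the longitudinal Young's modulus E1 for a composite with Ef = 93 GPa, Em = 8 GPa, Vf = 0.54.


E1 = Ef*Vf + Em*(1-Vf) = 93*0.54 + 8*0.46 = 53.9 GPa

53.9 GPa


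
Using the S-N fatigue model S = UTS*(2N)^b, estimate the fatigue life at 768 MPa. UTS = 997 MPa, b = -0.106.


N = 0.5 * (S/UTS)^(1/b) = 0.5 * (768/997)^(1/-0.106) = 5.8635 cycles

5.8635 cycles


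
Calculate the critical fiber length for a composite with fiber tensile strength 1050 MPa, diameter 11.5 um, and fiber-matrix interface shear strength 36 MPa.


Lc = sigma_f * d / (2 * tau_i) = 1050 * 11.5 / (2 * 36) = 167.7 um

167.7 um


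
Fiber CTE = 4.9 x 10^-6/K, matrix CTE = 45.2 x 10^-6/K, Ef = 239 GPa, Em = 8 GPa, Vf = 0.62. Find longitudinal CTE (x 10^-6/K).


E1 = Ef*Vf + Em*(1-Vf) = 151.22
alpha_1 = (alpha_f*Ef*Vf + alpha_m*Em*(1-Vf))/E1 = 5.71 x 10^-6/K

5.71 x 10^-6/K


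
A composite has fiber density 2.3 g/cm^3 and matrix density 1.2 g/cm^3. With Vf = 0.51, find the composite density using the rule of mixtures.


rho_c = rho_f*Vf + rho_m*(1-Vf) = 2.3*0.51 + 1.2*0.49 = 1.761 g/cm^3

1.761 g/cm^3


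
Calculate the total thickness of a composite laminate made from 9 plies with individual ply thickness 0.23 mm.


h = n * t_ply = 9 * 0.23 = 2.07 mm

2.07 mm


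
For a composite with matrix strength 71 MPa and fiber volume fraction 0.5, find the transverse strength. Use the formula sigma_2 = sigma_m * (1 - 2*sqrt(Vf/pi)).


factor = 1 - 2*sqrt(0.5/pi) = 0.2021
sigma_2 = 71 * 0.2021 = 14.35 MPa

14.35 MPa


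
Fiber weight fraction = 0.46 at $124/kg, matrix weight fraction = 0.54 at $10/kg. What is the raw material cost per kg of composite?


Cost = cost_f*Wf + cost_m*Wm = 124*0.46 + 10*0.54 = $62.44/kg

$62.44/kg


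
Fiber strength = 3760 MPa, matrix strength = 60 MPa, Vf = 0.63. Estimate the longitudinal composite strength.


sigma_1 = sigma_f*Vf + sigma_m*(1-Vf) = 3760*0.63 + 60*0.37 = 2391.0 MPa

2391.0 MPa


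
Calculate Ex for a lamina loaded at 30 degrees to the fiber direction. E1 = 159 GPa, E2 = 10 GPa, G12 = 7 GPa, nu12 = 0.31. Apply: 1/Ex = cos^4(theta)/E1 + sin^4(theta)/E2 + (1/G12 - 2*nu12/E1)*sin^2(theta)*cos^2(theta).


cos^4(30) = 0.5625, sin^4(30) = 0.0625, sin^2(30)*cos^2(30) = 0.1875
1/G12 - 2*nu12/E1 = 1/7 - 2*0.31/159 = 0.138958 GPa^-1
1/Ex = 0.5625/159 + 0.0625/10 + 0.138958*0.1875 = 0.0358423 GPa^-1
Ex = 27.9 GPa

27.9 GPa


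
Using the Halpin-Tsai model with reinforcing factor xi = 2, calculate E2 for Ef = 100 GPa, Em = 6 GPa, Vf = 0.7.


eta = (Ef/Em - 1)/(Ef/Em + xi) = (16.6667 - 1)/(16.6667 + 2) = 0.8393
E2 = Em*(1+xi*eta*Vf)/(1-eta*Vf) = 31.64 GPa

31.64 GPa


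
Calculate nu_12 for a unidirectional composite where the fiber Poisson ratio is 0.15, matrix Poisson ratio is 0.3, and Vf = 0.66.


nu_12 = nu_f*Vf + nu_m*(1-Vf) = 0.15*0.66 + 0.3*0.34 = 0.201

0.201


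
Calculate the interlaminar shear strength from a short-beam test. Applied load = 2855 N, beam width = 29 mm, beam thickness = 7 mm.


ILSS = 3F/(4bh) = 3*2855/(4*29*7) = 10.55 MPa

10.55 MPa


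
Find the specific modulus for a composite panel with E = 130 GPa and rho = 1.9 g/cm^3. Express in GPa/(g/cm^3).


Specific stiffness = E/rho = 130/1.9 = 68.4 GPa/(g/cm^3)

68.4 GPa/(g/cm^3)


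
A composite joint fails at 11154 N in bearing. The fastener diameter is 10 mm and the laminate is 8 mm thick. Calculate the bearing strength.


sigma_br = F/(d*h) = 11154/(10*8) = 139.4 MPa

139.4 MPa


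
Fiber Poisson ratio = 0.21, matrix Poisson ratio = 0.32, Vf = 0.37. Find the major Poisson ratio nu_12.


nu_12 = nu_f*Vf + nu_m*(1-Vf) = 0.21*0.37 + 0.32*0.63 = 0.2793

0.2793


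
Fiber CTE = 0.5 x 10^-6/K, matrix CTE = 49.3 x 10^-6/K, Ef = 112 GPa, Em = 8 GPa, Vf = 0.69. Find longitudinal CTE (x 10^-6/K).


E1 = Ef*Vf + Em*(1-Vf) = 79.76
alpha_1 = (alpha_f*Ef*Vf + alpha_m*Em*(1-Vf))/E1 = 2.02 x 10^-6/K

2.02 x 10^-6/K


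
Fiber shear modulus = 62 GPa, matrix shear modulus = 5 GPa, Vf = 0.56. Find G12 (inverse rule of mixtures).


1/G12 = Vf/Gf + (1-Vf)/Gm = 0.56/62 + 0.44/5
G12 = 10.31 GPa

10.31 GPa


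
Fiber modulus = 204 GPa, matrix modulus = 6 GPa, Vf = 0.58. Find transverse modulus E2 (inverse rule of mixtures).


1/E2 = Vf/Ef + (1-Vf)/Em = 0.58/204 + 0.42/6
E2 = 13.73 GPa

13.73 GPa


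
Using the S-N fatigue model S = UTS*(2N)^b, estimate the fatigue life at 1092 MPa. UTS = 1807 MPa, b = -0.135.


N = 0.5 * (S/UTS)^(1/b) = 0.5 * (1092/1807)^(1/-0.135) = 20.8561 cycles

20.8561 cycles


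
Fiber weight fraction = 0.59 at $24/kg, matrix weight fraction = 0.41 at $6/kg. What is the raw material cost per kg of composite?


Cost = cost_f*Wf + cost_m*Wm = 24*0.59 + 6*0.41 = $16.62/kg

$16.62/kg


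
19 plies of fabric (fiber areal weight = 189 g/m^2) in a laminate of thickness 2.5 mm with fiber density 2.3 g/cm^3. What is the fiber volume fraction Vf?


Vf = n * FAW / (rho_f * h * 1000) = 19 * 189 / (2.3 * 2.5 * 1000) = 0.6245

0.6245


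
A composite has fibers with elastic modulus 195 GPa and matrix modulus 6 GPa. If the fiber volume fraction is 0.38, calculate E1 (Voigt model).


E1 = Ef*Vf + Em*(1-Vf) = 195*0.38 + 6*0.62 = 77.82 GPa

77.82 GPa


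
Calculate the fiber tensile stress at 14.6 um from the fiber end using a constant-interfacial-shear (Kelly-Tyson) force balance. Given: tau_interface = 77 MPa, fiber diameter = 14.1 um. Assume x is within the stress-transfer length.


Force balance: sigma_f * (pi*d^2/4) = tau * (pi*d) * x  ->  sigma_f = 4 * tau * x / d
sigma_f = 4 * 77 * 14.6 / 14.1 = 318.9 MPa

318.9 MPa


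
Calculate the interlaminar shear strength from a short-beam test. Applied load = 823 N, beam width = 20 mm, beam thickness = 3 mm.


ILSS = 3F/(4bh) = 3*823/(4*20*3) = 10.29 MPa

10.29 MPa


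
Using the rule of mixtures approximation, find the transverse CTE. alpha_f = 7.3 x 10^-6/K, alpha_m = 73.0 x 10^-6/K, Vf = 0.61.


alpha_2 = alpha_f*Vf + alpha_m*(1-Vf) = 7.3*0.61 + 73.0*0.39 = 32.9 x 10^-6/K

32.9 x 10^-6/K


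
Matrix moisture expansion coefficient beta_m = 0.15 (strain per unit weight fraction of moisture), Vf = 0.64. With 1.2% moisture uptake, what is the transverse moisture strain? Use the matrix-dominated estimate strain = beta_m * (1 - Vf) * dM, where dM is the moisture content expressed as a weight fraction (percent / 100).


dM = 1.2/100 = 0.012
strain = beta_m * (1-Vf) * dM = 0.15 * 0.36 * 0.012 = 0.000648

0.000648


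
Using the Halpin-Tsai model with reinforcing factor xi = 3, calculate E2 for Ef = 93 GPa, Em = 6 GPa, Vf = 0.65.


eta = (Ef/Em - 1)/(Ef/Em + xi) = (15.5 - 1)/(15.5 + 3) = 0.7838
E2 = Em*(1+xi*eta*Vf)/(1-eta*Vf) = 30.93 GPa

30.93 GPa


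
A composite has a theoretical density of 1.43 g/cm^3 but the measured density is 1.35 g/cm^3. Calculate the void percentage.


Void% = (rho_theo - rho_actual)/rho_theo * 100 = (1.43 - 1.35)/1.43 * 100 = 5.59%

5.59%


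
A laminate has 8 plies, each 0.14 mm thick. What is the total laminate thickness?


h = n * t_ply = 8 * 0.14 = 1.12 mm

1.12 mm


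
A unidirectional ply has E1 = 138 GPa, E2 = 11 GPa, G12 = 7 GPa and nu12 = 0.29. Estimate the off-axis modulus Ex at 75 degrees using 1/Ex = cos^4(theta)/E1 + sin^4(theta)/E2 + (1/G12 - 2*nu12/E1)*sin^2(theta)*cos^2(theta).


cos^4(75) = 0.004487, sin^4(75) = 0.870513, sin^2(75)*cos^2(75) = 0.0625
1/G12 - 2*nu12/E1 = 1/7 - 2*0.29/138 = 0.138654 GPa^-1
1/Ex = 0.004487/138 + 0.870513/11 + 0.138654*0.0625 = 0.0878359 GPa^-1
Ex = 11.38 GPa

11.38 GPa


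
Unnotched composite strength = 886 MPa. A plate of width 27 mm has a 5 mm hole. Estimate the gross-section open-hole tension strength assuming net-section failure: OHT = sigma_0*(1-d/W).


OHT = sigma_0*(1-d/W) = 886*(1-5/27) = 721.9 MPa

721.9 MPa


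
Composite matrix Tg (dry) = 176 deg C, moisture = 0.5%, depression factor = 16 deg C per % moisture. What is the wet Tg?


Tg_wet = Tg_dry - k*moisture = 176 - 16*0.5 = 168.0 deg C

168.0 deg C


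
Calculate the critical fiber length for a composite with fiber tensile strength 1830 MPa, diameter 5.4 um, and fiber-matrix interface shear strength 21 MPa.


Lc = sigma_f * d / (2 * tau_i) = 1830 * 5.4 / (2 * 21) = 235.3 um

235.3 um


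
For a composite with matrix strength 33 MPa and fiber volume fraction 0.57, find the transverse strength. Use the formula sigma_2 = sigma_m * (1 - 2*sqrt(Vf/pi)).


factor = 1 - 2*sqrt(0.57/pi) = 0.1481
sigma_2 = 33 * 0.1481 = 4.89 MPa

4.89 MPa


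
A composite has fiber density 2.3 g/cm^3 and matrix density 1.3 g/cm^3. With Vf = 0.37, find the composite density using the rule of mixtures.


rho_c = rho_f*Vf + rho_m*(1-Vf) = 2.3*0.37 + 1.3*0.63 = 1.67 g/cm^3

1.67 g/cm^3


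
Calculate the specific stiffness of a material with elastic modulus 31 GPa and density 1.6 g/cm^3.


Specific stiffness = E/rho = 31/1.6 = 19.4 GPa/(g/cm^3)

19.4 GPa/(g/cm^3)


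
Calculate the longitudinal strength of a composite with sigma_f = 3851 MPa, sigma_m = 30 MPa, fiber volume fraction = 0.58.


sigma_1 = sigma_f*Vf + sigma_m*(1-Vf) = 3851*0.58 + 30*0.42 = 2246.2 MPa

2246.2 MPa


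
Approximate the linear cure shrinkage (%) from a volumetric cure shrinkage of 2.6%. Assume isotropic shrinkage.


Linear shrinkage ≈ vol_shrink/3 = 2.6/3 = 0.867%

0.867%


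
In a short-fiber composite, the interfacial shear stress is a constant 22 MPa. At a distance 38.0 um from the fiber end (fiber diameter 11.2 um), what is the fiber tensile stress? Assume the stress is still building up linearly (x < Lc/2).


Force balance: sigma_f * (pi*d^2/4) = tau * (pi*d) * x  ->  sigma_f = 4 * tau * x / d
sigma_f = 4 * 22 * 38.0 / 11.2 = 298.6 MPa

298.6 MPa


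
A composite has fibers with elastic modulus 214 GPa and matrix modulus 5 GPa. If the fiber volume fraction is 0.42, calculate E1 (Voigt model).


E1 = Ef*Vf + Em*(1-Vf) = 214*0.42 + 5*0.58 = 92.78 GPa

92.78 GPa


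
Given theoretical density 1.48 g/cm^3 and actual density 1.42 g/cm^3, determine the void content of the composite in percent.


Void% = (rho_theo - rho_actual)/rho_theo * 100 = (1.48 - 1.42)/1.48 * 100 = 4.05%

4.05%


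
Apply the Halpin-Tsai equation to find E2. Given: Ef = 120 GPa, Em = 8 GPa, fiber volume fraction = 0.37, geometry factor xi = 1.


eta = (Ef/Em - 1)/(Ef/Em + xi) = (15.0 - 1)/(15.0 + 1) = 0.875
E2 = Em*(1+xi*eta*Vf)/(1-eta*Vf) = 15.66 GPa

15.66 GPa


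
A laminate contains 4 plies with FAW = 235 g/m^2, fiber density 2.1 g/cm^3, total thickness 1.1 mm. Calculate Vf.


Vf = n * FAW / (rho_f * h * 1000) = 4 * 235 / (2.1 * 1.1 * 1000) = 0.4069

0.4069


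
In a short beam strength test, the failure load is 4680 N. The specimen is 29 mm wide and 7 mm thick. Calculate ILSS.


ILSS = 3F/(4bh) = 3*4680/(4*29*7) = 17.29 MPa

17.29 MPa


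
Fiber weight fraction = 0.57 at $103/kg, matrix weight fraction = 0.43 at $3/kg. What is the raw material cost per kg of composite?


Cost = cost_f*Wf + cost_m*Wm = 103*0.57 + 3*0.43 = $60.0/kg

$60.0/kg


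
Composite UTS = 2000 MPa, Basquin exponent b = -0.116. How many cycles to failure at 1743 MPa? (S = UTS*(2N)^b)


N = 0.5 * (S/UTS)^(1/b) = 0.5 * (1743/2000)^(1/-0.116) = 1.6365 cycles

1.6365 cycles


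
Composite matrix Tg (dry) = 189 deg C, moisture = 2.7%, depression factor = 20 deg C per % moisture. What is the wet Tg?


Tg_wet = Tg_dry - k*moisture = 189 - 20*2.7 = 135.0 deg C

135.0 deg C


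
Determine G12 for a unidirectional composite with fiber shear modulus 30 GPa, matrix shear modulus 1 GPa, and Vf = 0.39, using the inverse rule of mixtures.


1/G12 = Vf/Gf + (1-Vf)/Gm = 0.39/30 + 0.61/1
G12 = 1.61 GPa

1.61 GPa


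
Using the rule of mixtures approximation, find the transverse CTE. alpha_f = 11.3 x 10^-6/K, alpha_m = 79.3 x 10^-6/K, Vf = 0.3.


alpha_2 = alpha_f*Vf + alpha_m*(1-Vf) = 11.3*0.3 + 79.3*0.7 = 58.9 x 10^-6/K

58.9 x 10^-6/K


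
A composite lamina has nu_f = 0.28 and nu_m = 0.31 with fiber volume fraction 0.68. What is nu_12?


nu_12 = nu_f*Vf + nu_m*(1-Vf) = 0.28*0.68 + 0.31*0.32 = 0.2896

0.2896


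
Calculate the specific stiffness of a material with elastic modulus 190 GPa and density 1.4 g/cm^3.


Specific stiffness = E/rho = 190/1.4 = 135.7 GPa/(g/cm^3)

135.7 GPa/(g/cm^3)


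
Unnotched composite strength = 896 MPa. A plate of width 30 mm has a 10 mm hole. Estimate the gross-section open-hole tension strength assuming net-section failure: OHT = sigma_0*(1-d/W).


OHT = sigma_0*(1-d/W) = 896*(1-10/30) = 597.3 MPa

597.3 MPa


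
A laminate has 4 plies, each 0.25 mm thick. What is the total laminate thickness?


h = n * t_ply = 4 * 0.25 = 1.0 mm

1.0 mm


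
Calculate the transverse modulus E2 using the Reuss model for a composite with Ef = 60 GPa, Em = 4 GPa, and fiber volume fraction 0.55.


1/E2 = Vf/Ef + (1-Vf)/Em = 0.55/60 + 0.45/4
E2 = 8.22 GPa

8.22 GPa


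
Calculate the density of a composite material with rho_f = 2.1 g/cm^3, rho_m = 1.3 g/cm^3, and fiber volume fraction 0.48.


rho_c = rho_f*Vf + rho_m*(1-Vf) = 2.1*0.48 + 1.3*0.52 = 1.684 g/cm^3

1.684 g/cm^3


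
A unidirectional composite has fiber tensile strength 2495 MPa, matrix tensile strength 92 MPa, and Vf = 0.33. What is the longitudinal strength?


sigma_1 = sigma_f*Vf + sigma_m*(1-Vf) = 2495*0.33 + 92*0.67 = 885.0 MPa

885.0 MPa


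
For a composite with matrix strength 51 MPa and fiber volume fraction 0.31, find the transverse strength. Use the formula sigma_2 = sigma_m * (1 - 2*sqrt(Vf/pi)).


factor = 1 - 2*sqrt(0.31/pi) = 0.3717
sigma_2 = 51 * 0.3717 = 18.96 MPa

18.96 MPa


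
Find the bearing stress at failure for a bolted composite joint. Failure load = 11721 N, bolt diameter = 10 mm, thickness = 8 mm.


sigma_br = F/(d*h) = 11721/(10*8) = 146.5 MPa

146.5 MPa


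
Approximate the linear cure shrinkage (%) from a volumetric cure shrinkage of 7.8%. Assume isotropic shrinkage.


Linear shrinkage ≈ vol_shrink/3 = 7.8/3 = 2.6%

2.6%


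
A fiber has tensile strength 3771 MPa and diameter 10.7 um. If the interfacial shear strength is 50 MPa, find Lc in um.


Lc = sigma_f * d / (2 * tau_i) = 3771 * 10.7 / (2 * 50) = 403.5 um

403.5 um


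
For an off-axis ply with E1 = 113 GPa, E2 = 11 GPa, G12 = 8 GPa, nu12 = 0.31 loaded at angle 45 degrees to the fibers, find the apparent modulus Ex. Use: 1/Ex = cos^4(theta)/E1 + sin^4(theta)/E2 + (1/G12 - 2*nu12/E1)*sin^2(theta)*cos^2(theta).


cos^4(45) = 0.25, sin^4(45) = 0.25, sin^2(45)*cos^2(45) = 0.25
1/G12 - 2*nu12/E1 = 1/8 - 2*0.31/113 = 0.119513 GPa^-1
1/Ex = 0.25/113 + 0.25/11 + 0.119513*0.25 = 0.054818 GPa^-1
Ex = 18.24 GPa

18.24 GPa


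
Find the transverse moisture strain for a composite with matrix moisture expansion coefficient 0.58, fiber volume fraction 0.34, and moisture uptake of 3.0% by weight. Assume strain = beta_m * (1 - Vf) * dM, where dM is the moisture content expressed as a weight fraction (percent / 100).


dM = 3.0/100 = 0.03
strain = beta_m * (1-Vf) * dM = 0.58 * 0.66 * 0.03 = 0.011484

0.011484


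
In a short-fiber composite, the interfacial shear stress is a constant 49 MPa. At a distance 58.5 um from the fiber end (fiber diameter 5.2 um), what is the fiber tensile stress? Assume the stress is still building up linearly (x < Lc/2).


Force balance: sigma_f * (pi*d^2/4) = tau * (pi*d) * x  ->  sigma_f = 4 * tau * x / d
sigma_f = 4 * 49 * 58.5 / 5.2 = 2205.0 MPa

2205.0 MPa


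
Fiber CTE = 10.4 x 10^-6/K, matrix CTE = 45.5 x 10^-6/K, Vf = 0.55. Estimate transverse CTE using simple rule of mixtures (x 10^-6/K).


alpha_2 = alpha_f*Vf + alpha_m*(1-Vf) = 10.4*0.55 + 45.5*0.45 = 26.2 x 10^-6/K

26.2 x 10^-6/K


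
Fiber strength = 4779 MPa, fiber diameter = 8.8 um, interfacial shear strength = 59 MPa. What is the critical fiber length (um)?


Lc = sigma_f * d / (2 * tau_i) = 4779 * 8.8 / (2 * 59) = 356.4 um

356.4 um


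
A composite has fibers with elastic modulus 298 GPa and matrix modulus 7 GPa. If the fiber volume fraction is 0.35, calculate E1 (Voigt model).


E1 = Ef*Vf + Em*(1-Vf) = 298*0.35 + 7*0.65 = 108.85 GPa

108.85 GPa


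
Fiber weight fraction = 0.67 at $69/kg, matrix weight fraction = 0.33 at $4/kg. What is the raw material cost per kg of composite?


Cost = cost_f*Wf + cost_m*Wm = 69*0.67 + 4*0.33 = $47.55/kg

$47.55/kg


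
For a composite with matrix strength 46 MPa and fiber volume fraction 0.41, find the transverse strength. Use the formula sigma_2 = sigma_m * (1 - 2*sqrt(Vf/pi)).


factor = 1 - 2*sqrt(0.41/pi) = 0.2775
sigma_2 = 46 * 0.2775 = 12.76 MPa

12.76 MPa


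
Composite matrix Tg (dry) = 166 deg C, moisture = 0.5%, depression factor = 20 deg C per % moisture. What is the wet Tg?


Tg_wet = Tg_dry - k*moisture = 166 - 20*0.5 = 156.0 deg C

156.0 deg C


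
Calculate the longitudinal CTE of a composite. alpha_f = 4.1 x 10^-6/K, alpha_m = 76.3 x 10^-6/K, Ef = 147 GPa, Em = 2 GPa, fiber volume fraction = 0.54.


E1 = Ef*Vf + Em*(1-Vf) = 80.3
alpha_1 = (alpha_f*Ef*Vf + alpha_m*Em*(1-Vf))/E1 = 4.93 x 10^-6/K

4.93 x 10^-6/K


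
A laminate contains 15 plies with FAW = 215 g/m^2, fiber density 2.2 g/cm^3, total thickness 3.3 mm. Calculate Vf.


Vf = n * FAW / (rho_f * h * 1000) = 15 * 215 / (2.2 * 3.3 * 1000) = 0.4442

0.4442


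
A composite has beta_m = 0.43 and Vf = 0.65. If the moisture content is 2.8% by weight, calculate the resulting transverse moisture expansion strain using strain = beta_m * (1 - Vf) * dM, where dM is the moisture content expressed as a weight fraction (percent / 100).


dM = 2.8/100 = 0.028
strain = beta_m * (1-Vf) * dM = 0.43 * 0.35 * 0.028 = 0.004214

0.004214


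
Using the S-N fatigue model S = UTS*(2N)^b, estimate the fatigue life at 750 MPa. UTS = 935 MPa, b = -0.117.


N = 0.5 * (S/UTS)^(1/b) = 0.5 * (750/935)^(1/-0.117) = 3.2912 cycles

3.2912 cycles


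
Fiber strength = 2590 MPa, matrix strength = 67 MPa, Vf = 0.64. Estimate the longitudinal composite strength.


sigma_1 = sigma_f*Vf + sigma_m*(1-Vf) = 2590*0.64 + 67*0.36 = 1681.7 MPa

1681.7 MPa


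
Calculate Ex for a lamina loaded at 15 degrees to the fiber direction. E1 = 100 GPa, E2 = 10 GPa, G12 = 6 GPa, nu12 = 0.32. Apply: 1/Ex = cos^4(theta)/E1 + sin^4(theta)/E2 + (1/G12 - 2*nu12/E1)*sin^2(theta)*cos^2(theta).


cos^4(15) = 0.870513, sin^4(15) = 0.004487, sin^2(15)*cos^2(15) = 0.0625
1/G12 - 2*nu12/E1 = 1/6 - 2*0.32/100 = 0.160267 GPa^-1
1/Ex = 0.870513/100 + 0.004487/10 + 0.160267*0.0625 = 0.0191705 GPa^-1
Ex = 52.16 GPa

52.16 GPa


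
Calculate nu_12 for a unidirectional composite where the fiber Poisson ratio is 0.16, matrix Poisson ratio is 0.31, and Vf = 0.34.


nu_12 = nu_f*Vf + nu_m*(1-Vf) = 0.16*0.34 + 0.31*0.66 = 0.259

0.259


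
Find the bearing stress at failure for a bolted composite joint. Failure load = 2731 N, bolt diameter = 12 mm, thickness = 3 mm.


sigma_br = F/(d*h) = 2731/(12*3) = 75.9 MPa

75.9 MPa


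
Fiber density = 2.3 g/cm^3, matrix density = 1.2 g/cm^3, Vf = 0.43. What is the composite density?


rho_c = rho_f*Vf + rho_m*(1-Vf) = 2.3*0.43 + 1.2*0.57 = 1.673 g/cm^3

1.673 g/cm^3


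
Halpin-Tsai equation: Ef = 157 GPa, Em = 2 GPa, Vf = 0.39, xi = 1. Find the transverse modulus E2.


eta = (Ef/Em - 1)/(Ef/Em + xi) = (78.5 - 1)/(78.5 + 1) = 0.9748
E2 = Em*(1+xi*eta*Vf)/(1-eta*Vf) = 4.45 GPa

4.45 GPa


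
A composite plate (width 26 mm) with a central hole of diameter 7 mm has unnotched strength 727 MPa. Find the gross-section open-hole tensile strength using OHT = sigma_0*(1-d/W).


OHT = sigma_0*(1-d/W) = 727*(1-7/26) = 531.3 MPa

531.3 MPa


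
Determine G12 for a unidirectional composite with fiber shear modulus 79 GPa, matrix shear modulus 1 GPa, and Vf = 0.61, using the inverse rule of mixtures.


1/G12 = Vf/Gf + (1-Vf)/Gm = 0.61/79 + 0.39/1
G12 = 2.51 GPa

2.51 GPa


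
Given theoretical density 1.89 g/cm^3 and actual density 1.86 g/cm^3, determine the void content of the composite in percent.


Void% = (rho_theo - rho_actual)/rho_theo * 100 = (1.89 - 1.86)/1.89 * 100 = 1.59%

1.59%


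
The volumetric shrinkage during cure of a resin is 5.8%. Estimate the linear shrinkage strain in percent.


Linear shrinkage ≈ vol_shrink/3 = 5.8/3 = 1.933%

1.933%


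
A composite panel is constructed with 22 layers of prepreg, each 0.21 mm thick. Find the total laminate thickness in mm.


h = n * t_ply = 22 * 0.21 = 4.62 mm

4.62 mm


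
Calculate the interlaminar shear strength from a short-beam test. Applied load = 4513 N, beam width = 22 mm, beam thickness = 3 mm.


ILSS = 3F/(4bh) = 3*4513/(4*22*3) = 51.28 MPa

51.28 MPa


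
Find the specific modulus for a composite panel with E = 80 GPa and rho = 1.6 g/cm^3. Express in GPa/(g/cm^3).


Specific stiffness = E/rho = 80/1.6 = 50.0 GPa/(g/cm^3)

50.0 GPa/(g/cm^3)


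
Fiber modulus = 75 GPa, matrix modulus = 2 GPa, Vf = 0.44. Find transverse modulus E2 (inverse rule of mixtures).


1/E2 = Vf/Ef + (1-Vf)/Em = 0.44/75 + 0.56/2
E2 = 3.5 GPa

3.5 GPa


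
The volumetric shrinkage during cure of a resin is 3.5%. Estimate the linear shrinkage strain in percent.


Linear shrinkage ≈ vol_shrink/3 = 3.5/3 = 1.167%

1.167%


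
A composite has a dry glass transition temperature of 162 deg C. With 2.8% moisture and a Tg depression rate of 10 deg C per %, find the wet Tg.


Tg_wet = Tg_dry - k*moisture = 162 - 10*2.8 = 134.0 deg C

134.0 deg C


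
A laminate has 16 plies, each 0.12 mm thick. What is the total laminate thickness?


h = n * t_ply = 16 * 0.12 = 1.92 mm

1.92 mm


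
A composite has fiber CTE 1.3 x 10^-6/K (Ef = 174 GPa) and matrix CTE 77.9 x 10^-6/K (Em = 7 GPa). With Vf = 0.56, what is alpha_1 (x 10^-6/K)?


E1 = Ef*Vf + Em*(1-Vf) = 100.52
alpha_1 = (alpha_f*Ef*Vf + alpha_m*Em*(1-Vf))/E1 = 3.65 x 10^-6/K

3.65 x 10^-6/K


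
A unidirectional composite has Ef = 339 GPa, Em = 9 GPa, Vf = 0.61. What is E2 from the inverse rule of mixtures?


1/E2 = Vf/Ef + (1-Vf)/Em = 0.61/339 + 0.39/9
E2 = 22.16 GPa

22.16 GPa


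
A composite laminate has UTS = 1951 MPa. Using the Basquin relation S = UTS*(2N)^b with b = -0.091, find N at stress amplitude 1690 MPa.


N = 0.5 * (S/UTS)^(1/b) = 0.5 * (1690/1951)^(1/-0.091) = 2.4230 cycles

2.4230 cycles


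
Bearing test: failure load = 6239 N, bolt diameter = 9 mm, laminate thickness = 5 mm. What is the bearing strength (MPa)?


sigma_br = F/(d*h) = 6239/(9*5) = 138.6 MPa

138.6 MPa


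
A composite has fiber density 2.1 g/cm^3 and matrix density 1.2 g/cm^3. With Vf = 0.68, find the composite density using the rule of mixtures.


rho_c = rho_f*Vf + rho_m*(1-Vf) = 2.1*0.68 + 1.2*0.32 = 1.812 g/cm^3

1.812 g/cm^3


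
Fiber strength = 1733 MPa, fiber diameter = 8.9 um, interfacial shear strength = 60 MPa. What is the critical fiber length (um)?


Lc = sigma_f * d / (2 * tau_i) = 1733 * 8.9 / (2 * 60) = 128.5 um

128.5 um


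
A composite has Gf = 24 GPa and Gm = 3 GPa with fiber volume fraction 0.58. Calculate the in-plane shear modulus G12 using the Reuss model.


1/G12 = Vf/Gf + (1-Vf)/Gm = 0.58/24 + 0.42/3
G12 = 6.09 GPa

6.09 GPa


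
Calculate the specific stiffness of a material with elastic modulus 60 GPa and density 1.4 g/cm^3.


Specific stiffness = E/rho = 60/1.4 = 42.9 GPa/(g/cm^3)

42.9 GPa/(g/cm^3)


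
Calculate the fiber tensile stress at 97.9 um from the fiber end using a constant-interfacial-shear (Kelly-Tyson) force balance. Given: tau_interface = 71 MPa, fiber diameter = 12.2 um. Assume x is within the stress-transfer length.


Force balance: sigma_f * (pi*d^2/4) = tau * (pi*d) * x  ->  sigma_f = 4 * tau * x / d
sigma_f = 4 * 71 * 97.9 / 12.2 = 2279.0 MPa

2279.0 MPa


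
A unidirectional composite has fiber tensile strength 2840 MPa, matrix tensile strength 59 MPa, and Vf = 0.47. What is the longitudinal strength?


sigma_1 = sigma_f*Vf + sigma_m*(1-Vf) = 2840*0.47 + 59*0.53 = 1366.1 MPa

1366.1 MPa


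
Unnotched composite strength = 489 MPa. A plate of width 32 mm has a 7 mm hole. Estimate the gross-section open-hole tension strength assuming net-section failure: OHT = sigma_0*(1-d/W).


OHT = sigma_0*(1-d/W) = 489*(1-7/32) = 382.0 MPa

382.0 MPa


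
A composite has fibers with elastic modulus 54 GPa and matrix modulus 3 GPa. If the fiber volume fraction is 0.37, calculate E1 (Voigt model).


E1 = Ef*Vf + Em*(1-Vf) = 54*0.37 + 3*0.63 = 21.87 GPa

21.87 GPa


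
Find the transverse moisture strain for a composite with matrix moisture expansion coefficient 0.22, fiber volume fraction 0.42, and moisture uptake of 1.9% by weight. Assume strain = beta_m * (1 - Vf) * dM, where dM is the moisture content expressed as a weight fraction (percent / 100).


dM = 1.9/100 = 0.019
strain = beta_m * (1-Vf) * dM = 0.22 * 0.58 * 0.019 = 0.0024244

0.0024244


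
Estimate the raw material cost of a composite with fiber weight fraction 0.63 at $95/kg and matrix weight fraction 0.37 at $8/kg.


Cost = cost_f*Wf + cost_m*Wm = 95*0.63 + 8*0.37 = $62.81/kg

$62.81/kg


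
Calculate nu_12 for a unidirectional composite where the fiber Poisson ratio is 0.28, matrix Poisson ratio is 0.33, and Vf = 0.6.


nu_12 = nu_f*Vf + nu_m*(1-Vf) = 0.28*0.6 + 0.33*0.4 = 0.3

0.3


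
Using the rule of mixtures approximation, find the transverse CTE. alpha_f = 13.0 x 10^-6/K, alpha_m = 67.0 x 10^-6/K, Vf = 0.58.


alpha_2 = alpha_f*Vf + alpha_m*(1-Vf) = 13.0*0.58 + 67.0*0.42 = 35.7 x 10^-6/K

35.7 x 10^-6/K


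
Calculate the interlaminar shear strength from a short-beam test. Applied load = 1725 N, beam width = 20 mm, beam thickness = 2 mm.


ILSS = 3F/(4bh) = 3*1725/(4*20*2) = 32.34 MPa

32.34 MPa


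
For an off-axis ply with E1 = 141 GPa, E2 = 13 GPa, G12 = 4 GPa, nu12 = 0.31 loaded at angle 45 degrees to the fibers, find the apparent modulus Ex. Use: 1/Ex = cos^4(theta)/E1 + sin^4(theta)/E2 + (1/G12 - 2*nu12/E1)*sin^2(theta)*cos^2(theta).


cos^4(45) = 0.25, sin^4(45) = 0.25, sin^2(45)*cos^2(45) = 0.25
1/G12 - 2*nu12/E1 = 1/4 - 2*0.31/141 = 0.245603 GPa^-1
1/Ex = 0.25/141 + 0.25/13 + 0.245603*0.25 = 0.0824045 GPa^-1
Ex = 12.14 GPa

12.14 GPa


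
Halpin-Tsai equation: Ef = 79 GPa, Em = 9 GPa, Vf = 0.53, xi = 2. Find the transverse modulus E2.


eta = (Ef/Em - 1)/(Ef/Em + xi) = (8.7778 - 1)/(8.7778 + 2) = 0.7216
E2 = Em*(1+xi*eta*Vf)/(1-eta*Vf) = 25.72 GPa

25.72 GPa


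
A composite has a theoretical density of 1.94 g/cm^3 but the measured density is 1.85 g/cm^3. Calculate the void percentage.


Void% = (rho_theo - rho_actual)/rho_theo * 100 = (1.94 - 1.85)/1.94 * 100 = 4.64%

4.64%


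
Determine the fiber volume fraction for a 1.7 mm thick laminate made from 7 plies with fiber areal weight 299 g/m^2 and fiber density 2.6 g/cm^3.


Vf = n * FAW / (rho_f * h * 1000) = 7 * 299 / (2.6 * 1.7 * 1000) = 0.4735

0.4735


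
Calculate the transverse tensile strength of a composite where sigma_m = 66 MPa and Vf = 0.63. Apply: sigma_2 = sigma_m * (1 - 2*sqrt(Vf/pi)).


factor = 1 - 2*sqrt(0.63/pi) = 0.1044
sigma_2 = 66 * 0.1044 = 6.89 MPa

6.89 MPa


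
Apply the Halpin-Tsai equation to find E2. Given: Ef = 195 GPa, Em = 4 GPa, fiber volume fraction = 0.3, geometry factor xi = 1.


eta = (Ef/Em - 1)/(Ef/Em + xi) = (48.75 - 1)/(48.75 + 1) = 0.9598
E2 = Em*(1+xi*eta*Vf)/(1-eta*Vf) = 7.24 GPa

7.24 GPa


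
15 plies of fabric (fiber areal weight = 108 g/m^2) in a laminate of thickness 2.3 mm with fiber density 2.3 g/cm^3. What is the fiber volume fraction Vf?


Vf = n * FAW / (rho_f * h * 1000) = 15 * 108 / (2.3 * 2.3 * 1000) = 0.3062

0.3062


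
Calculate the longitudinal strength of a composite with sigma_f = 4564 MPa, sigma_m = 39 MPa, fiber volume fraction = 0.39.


sigma_1 = sigma_f*Vf + sigma_m*(1-Vf) = 4564*0.39 + 39*0.61 = 1803.8 MPa

1803.8 MPa


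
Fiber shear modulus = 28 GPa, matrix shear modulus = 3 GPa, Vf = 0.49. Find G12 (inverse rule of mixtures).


1/G12 = Vf/Gf + (1-Vf)/Gm = 0.49/28 + 0.51/3
G12 = 5.33 GPa

5.33 GPa


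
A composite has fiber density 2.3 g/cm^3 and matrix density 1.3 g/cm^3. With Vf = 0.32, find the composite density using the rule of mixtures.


rho_c = rho_f*Vf + rho_m*(1-Vf) = 2.3*0.32 + 1.3*0.68 = 1.62 g/cm^3

1.62 g/cm^3


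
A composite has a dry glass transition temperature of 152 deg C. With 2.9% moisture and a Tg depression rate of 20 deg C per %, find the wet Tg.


Tg_wet = Tg_dry - k*moisture = 152 - 20*2.9 = 94.0 deg C

94.0 deg C


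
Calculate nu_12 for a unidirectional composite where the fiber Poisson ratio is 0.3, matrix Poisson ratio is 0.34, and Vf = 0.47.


nu_12 = nu_f*Vf + nu_m*(1-Vf) = 0.3*0.47 + 0.34*0.53 = 0.3212

0.3212


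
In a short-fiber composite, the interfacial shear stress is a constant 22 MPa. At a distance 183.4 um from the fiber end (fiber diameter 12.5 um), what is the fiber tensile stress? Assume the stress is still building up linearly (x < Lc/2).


Force balance: sigma_f * (pi*d^2/4) = tau * (pi*d) * x  ->  sigma_f = 4 * tau * x / d
sigma_f = 4 * 22 * 183.4 / 12.5 = 1291.1 MPa

1291.1 MPa


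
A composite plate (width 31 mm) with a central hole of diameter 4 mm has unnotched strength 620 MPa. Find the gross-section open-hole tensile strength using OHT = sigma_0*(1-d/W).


OHT = sigma_0*(1-d/W) = 620*(1-4/31) = 540.0 MPa

540.0 MPa


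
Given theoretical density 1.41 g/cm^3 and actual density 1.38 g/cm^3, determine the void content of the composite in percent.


Void% = (rho_theo - rho_actual)/rho_theo * 100 = (1.41 - 1.38)/1.41 * 100 = 2.13%

2.13%


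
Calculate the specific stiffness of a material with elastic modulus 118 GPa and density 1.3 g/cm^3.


Specific stiffness = E/rho = 118/1.3 = 90.8 GPa/(g/cm^3)

90.8 GPa/(g/cm^3)


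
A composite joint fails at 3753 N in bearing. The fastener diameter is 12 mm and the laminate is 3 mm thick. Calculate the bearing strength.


sigma_br = F/(d*h) = 3753/(12*3) = 104.3 MPa

104.3 MPa


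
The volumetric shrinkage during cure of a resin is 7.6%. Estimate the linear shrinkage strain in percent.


Linear shrinkage ≈ vol_shrink/3 = 7.6/3 = 2.533%

2.533%


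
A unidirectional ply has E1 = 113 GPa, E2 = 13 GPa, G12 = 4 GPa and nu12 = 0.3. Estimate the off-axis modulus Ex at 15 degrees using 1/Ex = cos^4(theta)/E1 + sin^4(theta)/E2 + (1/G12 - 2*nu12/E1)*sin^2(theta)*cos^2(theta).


cos^4(15) = 0.870513, sin^4(15) = 0.004487, sin^2(15)*cos^2(15) = 0.0625
1/G12 - 2*nu12/E1 = 1/4 - 2*0.3/113 = 0.24469 GPa^-1
1/Ex = 0.870513/113 + 0.004487/13 + 0.24469*0.0625 = 0.023342 GPa^-1
Ex = 42.84 GPa

42.84 GPa


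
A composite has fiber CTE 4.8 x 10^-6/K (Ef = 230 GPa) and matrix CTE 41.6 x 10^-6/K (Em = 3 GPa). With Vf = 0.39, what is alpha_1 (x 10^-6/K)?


E1 = Ef*Vf + Em*(1-Vf) = 91.53
alpha_1 = (alpha_f*Ef*Vf + alpha_m*Em*(1-Vf))/E1 = 5.54 x 10^-6/K

5.54 x 10^-6/K


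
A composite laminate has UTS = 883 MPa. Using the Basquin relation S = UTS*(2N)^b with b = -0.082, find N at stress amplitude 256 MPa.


N = 0.5 * (S/UTS)^(1/b) = 0.5 * (256/883)^(1/-0.082) = 1.8053e+06 cycles

1.8053e+06 cycles


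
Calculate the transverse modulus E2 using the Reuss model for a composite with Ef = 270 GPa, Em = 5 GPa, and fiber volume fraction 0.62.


1/E2 = Vf/Ef + (1-Vf)/Em = 0.62/270 + 0.38/5
E2 = 12.77 GPa

12.77 GPa


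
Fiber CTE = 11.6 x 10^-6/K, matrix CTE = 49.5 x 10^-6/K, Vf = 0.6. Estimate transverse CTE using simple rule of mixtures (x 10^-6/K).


alpha_2 = alpha_f*Vf + alpha_m*(1-Vf) = 11.6*0.6 + 49.5*0.4 = 26.8 x 10^-6/K

26.8 x 10^-6/K


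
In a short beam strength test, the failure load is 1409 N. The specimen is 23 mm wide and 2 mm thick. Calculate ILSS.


ILSS = 3F/(4bh) = 3*1409/(4*23*2) = 22.97 MPa

22.97 MPa


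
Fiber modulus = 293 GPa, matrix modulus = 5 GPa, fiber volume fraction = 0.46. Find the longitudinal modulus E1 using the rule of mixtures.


E1 = Ef*Vf + Em*(1-Vf) = 293*0.46 + 5*0.54 = 137.48 GPa

137.48 GPa


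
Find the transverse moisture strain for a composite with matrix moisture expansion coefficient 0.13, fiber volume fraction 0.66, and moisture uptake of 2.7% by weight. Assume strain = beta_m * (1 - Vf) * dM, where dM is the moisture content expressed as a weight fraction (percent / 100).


dM = 2.7/100 = 0.027
strain = beta_m * (1-Vf) * dM = 0.13 * 0.34 * 0.027 = 0.0011934

0.0011934


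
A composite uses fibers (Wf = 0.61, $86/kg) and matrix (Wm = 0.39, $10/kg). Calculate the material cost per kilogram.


Cost = cost_f*Wf + cost_m*Wm = 86*0.61 + 10*0.39 = $56.36/kg

$56.36/kg


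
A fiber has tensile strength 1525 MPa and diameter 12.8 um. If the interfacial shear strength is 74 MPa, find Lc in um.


Lc = sigma_f * d / (2 * tau_i) = 1525 * 12.8 / (2 * 74) = 131.9 um

131.9 um


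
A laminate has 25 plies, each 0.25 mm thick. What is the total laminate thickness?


h = n * t_ply = 25 * 0.25 = 6.25 mm

6.25 mm


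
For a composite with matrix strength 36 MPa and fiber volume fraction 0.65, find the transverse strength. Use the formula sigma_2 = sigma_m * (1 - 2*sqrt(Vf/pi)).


factor = 1 - 2*sqrt(0.65/pi) = 0.0903
sigma_2 = 36 * 0.0903 = 3.25 MPa

3.25 MPa


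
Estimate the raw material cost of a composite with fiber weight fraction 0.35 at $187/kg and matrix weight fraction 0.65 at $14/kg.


Cost = cost_f*Wf + cost_m*Wm = 187*0.35 + 14*0.65 = $74.55/kg

$74.55/kg


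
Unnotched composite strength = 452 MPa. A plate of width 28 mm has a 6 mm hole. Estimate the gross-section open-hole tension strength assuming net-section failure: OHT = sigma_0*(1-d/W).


OHT = sigma_0*(1-d/W) = 452*(1-6/28) = 355.1 MPa

355.1 MPa


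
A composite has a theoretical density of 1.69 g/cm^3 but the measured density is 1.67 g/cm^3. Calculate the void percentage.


Void% = (rho_theo - rho_actual)/rho_theo * 100 = (1.69 - 1.67)/1.69 * 100 = 1.18%

1.18%


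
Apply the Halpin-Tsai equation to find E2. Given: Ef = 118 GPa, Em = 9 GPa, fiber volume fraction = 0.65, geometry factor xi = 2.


eta = (Ef/Em - 1)/(Ef/Em + xi) = (13.1111 - 1)/(13.1111 + 2) = 0.8015
E2 = Em*(1+xi*eta*Vf)/(1-eta*Vf) = 38.36 GPa

38.36 GPa


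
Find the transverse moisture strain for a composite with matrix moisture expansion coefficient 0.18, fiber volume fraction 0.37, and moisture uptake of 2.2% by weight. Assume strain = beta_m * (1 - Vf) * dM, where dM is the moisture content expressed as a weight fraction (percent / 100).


dM = 2.2/100 = 0.022
strain = beta_m * (1-Vf) * dM = 0.18 * 0.63 * 0.022 = 0.0024948

0.0024948
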